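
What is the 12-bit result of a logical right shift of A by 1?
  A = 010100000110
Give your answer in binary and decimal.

Logical shift right by 1: drop the bottom 1 bit(s), prepend 1 zero(s) on the left.
  010100000110  ->  keep [01010000011], discard [0], prepend 0
= 001010000011

Answer: 001010000011 (643)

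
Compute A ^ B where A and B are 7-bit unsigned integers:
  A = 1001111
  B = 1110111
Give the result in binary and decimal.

Apply ^ to each column (1 where bits differ):
  1001111
^ 1110111
---------
  0111000

Answer: 0111000 (56)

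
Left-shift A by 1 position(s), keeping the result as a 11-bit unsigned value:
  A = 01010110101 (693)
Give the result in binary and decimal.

Shift left by 1: drop the top 1 bit(s), append 1 zero(s) on the right.
  01010110101  ->  discard [0], keep [1010110101], append 0
= 10101101010

Answer: 10101101010 (1386)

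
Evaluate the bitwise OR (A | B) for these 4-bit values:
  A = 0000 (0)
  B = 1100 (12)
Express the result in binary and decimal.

Apply | to each column (1 where either bit is 1):
  0000
| 1100
------
  1100

Answer: 1100 (12)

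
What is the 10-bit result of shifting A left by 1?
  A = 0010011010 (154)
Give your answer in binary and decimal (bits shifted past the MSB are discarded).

Shift left by 1: drop the top 1 bit(s), append 1 zero(s) on the right.
  0010011010  ->  discard [0], keep [010011010], append 0
= 0100110100

Answer: 0100110100 (308)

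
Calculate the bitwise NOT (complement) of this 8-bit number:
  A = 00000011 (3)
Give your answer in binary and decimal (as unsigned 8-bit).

Flip each bit (0->1, 1->0):
  00000011
  11111100

Answer: 11111100 (252)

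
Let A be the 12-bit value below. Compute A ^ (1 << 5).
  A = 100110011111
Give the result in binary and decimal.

Mask = 1 << 5 = 000000100000
Bit 5 of A is 0; XOR with the mask flips it to 1.
  100110011111
^ 000000100000
--------------
  100110111111

Answer: 100110111111 (2495)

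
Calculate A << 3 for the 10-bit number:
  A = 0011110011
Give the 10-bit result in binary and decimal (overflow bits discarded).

Shift left by 3: drop the top 3 bit(s), append 3 zero(s) on the right.
  0011110011  ->  discard [001], keep [1110011], append 000
= 1110011000

Answer: 1110011000 (920)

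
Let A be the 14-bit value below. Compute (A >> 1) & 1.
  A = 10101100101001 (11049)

Bit 1 is the 2nd from the right.
  10101100101001
              ^
That bit is 0.

Answer: 0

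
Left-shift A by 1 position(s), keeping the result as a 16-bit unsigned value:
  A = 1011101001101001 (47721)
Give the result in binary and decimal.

Shift left by 1: drop the top 1 bit(s), append 1 zero(s) on the right.
  1011101001101001  ->  discard [1], keep [011101001101001], append 0
= 0111010011010010

Answer: 0111010011010010 (29906)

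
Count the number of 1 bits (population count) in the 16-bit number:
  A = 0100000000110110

0100000000110110
1-bits at positions (from bit 0 = LSB): 1, 2, 4, 5, 14
Count = 5

Answer: 5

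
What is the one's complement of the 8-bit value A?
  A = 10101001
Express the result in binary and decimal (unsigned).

Flip each bit (0->1, 1->0):
  10101001
  01010110

Answer: 01010110 (86)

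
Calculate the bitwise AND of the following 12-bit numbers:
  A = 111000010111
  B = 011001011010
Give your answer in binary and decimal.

Apply & to each column (1 only where both bits are 1):
  111000010111
& 011001011010
--------------
  011000010010

Answer: 011000010010 (1554)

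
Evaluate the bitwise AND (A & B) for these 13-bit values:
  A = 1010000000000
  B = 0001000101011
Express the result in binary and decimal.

Apply & to each column (1 only where both bits are 1):
  1010000000000
& 0001000101011
---------------
  0000000000000

Answer: 0000000000000 (0)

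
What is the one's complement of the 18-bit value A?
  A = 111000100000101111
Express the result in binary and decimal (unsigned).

Flip each bit (0->1, 1->0):
  111000100000101111
  000111011111010000

Answer: 000111011111010000 (30672)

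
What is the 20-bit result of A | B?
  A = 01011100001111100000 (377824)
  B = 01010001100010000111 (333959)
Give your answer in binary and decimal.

Apply | to each column (1 where either bit is 1):
  01011100001111100000
| 01010001100010000111
----------------------
  01011101101111100111

Answer: 01011101101111100111 (383975)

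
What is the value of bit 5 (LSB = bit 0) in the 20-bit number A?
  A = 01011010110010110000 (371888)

Bit 5 is the 6th from the right.
  01011010110010110000
                ^
That bit is 1.

Answer: 1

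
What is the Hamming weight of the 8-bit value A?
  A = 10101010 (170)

10101010
1-bits at positions (from bit 0 = LSB): 1, 3, 5, 7
Count = 4

Answer: 4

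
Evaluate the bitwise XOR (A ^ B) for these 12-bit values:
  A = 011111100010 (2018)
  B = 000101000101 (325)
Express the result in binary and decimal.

Apply ^ to each column (1 where bits differ):
  011111100010
^ 000101000101
--------------
  011010100111

Answer: 011010100111 (1703)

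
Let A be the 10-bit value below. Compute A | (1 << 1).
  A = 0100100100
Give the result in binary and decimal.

Mask = 1 << 1 = 0000000010
Bit 1 of A is 0, so OR-ing with the mask flips it to 1.
  0100100100
| 0000000010
------------
  0100100110

Answer: 0100100110 (294)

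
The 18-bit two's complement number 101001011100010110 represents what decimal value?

MSB is 1, so the value is negative. Find the magnitude:
1. Invert bits:  010110100011101001
2. Add 1:        010110100011101010  = 92394
3. Apply sign:   -92394

Answer: -92394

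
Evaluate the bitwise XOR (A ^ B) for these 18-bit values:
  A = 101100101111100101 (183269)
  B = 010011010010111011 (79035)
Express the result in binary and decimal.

Apply ^ to each column (1 where bits differ):
  101100101111100101
^ 010011010010111011
--------------------
  111111111101011110

Answer: 111111111101011110 (261982)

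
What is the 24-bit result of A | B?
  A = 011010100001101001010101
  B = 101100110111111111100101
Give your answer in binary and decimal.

Apply | to each column (1 where either bit is 1):
  011010100001101001010101
| 101100110111111111100101
--------------------------
  111110110111111111110101

Answer: 111110110111111111110101 (16482293)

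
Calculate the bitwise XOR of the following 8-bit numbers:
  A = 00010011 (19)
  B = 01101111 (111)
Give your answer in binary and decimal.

Apply ^ to each column (1 where bits differ):
  00010011
^ 01101111
----------
  01111100

Answer: 01111100 (124)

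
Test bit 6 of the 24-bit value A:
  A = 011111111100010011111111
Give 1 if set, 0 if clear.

Bit 6 is the 7th from the right.
  011111111100010011111111
                   ^
That bit is 1.

Answer: 1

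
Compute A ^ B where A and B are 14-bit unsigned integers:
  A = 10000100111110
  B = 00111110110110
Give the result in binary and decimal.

Apply ^ to each column (1 where bits differ):
  10000100111110
^ 00111110110110
----------------
  10111010001000

Answer: 10111010001000 (11912)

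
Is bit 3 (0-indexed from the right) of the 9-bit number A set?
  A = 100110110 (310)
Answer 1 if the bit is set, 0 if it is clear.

Bit 3 is the 4th from the right.
  100110110
       ^
That bit is 0.

Answer: 0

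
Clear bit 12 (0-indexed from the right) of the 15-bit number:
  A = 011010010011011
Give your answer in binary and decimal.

Mask = ~(1 << 12) = 110111111111111
Bit 12 of A is 1, so AND-ing with the mask clears it to 0.
  011010010011011
& 110111111111111
-----------------
  010010010011011

Answer: 010010010011011 (9371)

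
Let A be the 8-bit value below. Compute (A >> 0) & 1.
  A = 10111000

Bit 0 is the 1st from the right.
  10111000
         ^
That bit is 0.

Answer: 0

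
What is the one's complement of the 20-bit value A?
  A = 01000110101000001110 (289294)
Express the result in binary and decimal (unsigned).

Flip each bit (0->1, 1->0):
  01000110101000001110
  10111001010111110001

Answer: 10111001010111110001 (759281)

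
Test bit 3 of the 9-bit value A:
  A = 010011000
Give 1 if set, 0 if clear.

Bit 3 is the 4th from the right.
  010011000
       ^
That bit is 1.

Answer: 1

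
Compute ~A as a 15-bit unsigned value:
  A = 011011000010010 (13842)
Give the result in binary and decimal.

Flip each bit (0->1, 1->0):
  011011000010010
  100100111101101

Answer: 100100111101101 (18925)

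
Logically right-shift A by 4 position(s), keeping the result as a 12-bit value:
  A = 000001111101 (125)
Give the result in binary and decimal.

Logical shift right by 4: drop the bottom 4 bit(s), prepend 4 zero(s) on the left.
  000001111101  ->  keep [00000111], discard [1101], prepend 0000
= 000000000111

Answer: 000000000111 (7)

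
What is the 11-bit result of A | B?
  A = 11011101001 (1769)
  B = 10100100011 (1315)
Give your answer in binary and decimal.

Apply | to each column (1 where either bit is 1):
  11011101001
| 10100100011
-------------
  11111101011

Answer: 11111101011 (2027)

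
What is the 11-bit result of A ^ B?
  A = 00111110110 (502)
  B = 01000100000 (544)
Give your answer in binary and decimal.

Apply ^ to each column (1 where bits differ):
  00111110110
^ 01000100000
-------------
  01111010110

Answer: 01111010110 (982)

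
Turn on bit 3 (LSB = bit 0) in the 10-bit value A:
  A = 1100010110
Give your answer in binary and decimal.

Mask = 1 << 3 = 0000001000
Bit 3 of A is 0, so OR-ing with the mask flips it to 1.
  1100010110
| 0000001000
------------
  1100011110

Answer: 1100011110 (798)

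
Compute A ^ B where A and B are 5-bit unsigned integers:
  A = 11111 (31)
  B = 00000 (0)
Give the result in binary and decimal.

Apply ^ to each column (1 where bits differ):
  11111
^ 00000
-------
  11111

Answer: 11111 (31)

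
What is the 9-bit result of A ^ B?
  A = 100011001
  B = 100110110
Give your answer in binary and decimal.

Apply ^ to each column (1 where bits differ):
  100011001
^ 100110110
-----------
  000101111

Answer: 000101111 (47)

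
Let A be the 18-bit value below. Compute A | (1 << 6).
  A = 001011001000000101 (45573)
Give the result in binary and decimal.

Mask = 1 << 6 = 000000000001000000
Bit 6 of A is 0, so OR-ing with the mask flips it to 1.
  001011001000000101
| 000000000001000000
--------------------
  001011001001000101

Answer: 001011001001000101 (45637)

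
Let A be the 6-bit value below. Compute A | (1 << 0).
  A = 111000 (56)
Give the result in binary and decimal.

Mask = 1 << 0 = 000001
Bit 0 of A is 0, so OR-ing with the mask flips it to 1.
  111000
| 000001
--------
  111001

Answer: 111001 (57)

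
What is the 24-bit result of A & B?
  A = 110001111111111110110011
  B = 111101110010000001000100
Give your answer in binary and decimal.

Apply & to each column (1 only where both bits are 1):
  110001111111111110110011
& 111101110010000001000100
--------------------------
  110001110010000000000000

Answer: 110001110010000000000000 (13049856)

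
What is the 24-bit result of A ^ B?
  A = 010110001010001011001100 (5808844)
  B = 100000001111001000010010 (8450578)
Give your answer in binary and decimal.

Apply ^ to each column (1 where bits differ):
  010110001010001011001100
^ 100000001111001000010010
--------------------------
  110110000101000011011110

Answer: 110110000101000011011110 (14176478)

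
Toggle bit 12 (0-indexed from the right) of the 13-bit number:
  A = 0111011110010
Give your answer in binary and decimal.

Mask = 1 << 12 = 1000000000000
Bit 12 of A is 0; XOR with the mask flips it to 1.
  0111011110010
^ 1000000000000
---------------
  1111011110010

Answer: 1111011110010 (7922)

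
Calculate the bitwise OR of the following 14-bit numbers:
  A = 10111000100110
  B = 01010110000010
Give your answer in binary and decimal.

Apply | to each column (1 where either bit is 1):
  10111000100110
| 01010110000010
----------------
  11111110100110

Answer: 11111110100110 (16294)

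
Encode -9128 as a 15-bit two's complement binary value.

1. Binary of +9128:  010001110101000
2. Invert bits:     101110001010111
3. Add 1:           101110001011000

Answer: 101110001011000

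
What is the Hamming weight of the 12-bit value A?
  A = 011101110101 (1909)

011101110101
1-bits at positions (from bit 0 = LSB): 0, 2, 4, 5, 6, 8, 9, 10
Count = 8

Answer: 8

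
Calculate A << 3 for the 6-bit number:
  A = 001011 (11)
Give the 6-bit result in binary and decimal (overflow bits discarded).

Shift left by 3: drop the top 3 bit(s), append 3 zero(s) on the right.
  001011  ->  discard [001], keep [011], append 000
= 011000

Answer: 011000 (24)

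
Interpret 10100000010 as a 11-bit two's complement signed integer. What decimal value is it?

MSB is 1, so the value is negative. Find the magnitude:
1. Invert bits:  01011111101
2. Add 1:        01011111110  = 766
3. Apply sign:   -766

Answer: -766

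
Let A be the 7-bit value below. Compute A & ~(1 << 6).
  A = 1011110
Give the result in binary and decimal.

Mask = ~(1 << 6) = 0111111
Bit 6 of A is 1, so AND-ing with the mask clears it to 0.
  1011110
& 0111111
---------
  0011110

Answer: 0011110 (30)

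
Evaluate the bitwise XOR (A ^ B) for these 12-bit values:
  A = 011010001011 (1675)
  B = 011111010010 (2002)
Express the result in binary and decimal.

Apply ^ to each column (1 where bits differ):
  011010001011
^ 011111010010
--------------
  000101011001

Answer: 000101011001 (345)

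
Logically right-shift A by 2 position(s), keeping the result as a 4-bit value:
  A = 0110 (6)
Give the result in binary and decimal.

Logical shift right by 2: drop the bottom 2 bit(s), prepend 2 zero(s) on the left.
  0110  ->  keep [01], discard [10], prepend 00
= 0001

Answer: 0001 (1)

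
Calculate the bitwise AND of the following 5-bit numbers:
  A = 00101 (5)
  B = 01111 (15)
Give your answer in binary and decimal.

Apply & to each column (1 only where both bits are 1):
  00101
& 01111
-------
  00101

Answer: 00101 (5)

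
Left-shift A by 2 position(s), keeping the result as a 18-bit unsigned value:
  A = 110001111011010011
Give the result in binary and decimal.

Shift left by 2: drop the top 2 bit(s), append 2 zero(s) on the right.
  110001111011010011  ->  discard [11], keep [0001111011010011], append 00
= 000111101101001100

Answer: 000111101101001100 (31564)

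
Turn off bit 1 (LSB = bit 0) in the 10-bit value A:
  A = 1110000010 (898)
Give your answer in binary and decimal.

Mask = ~(1 << 1) = 1111111101
Bit 1 of A is 1, so AND-ing with the mask clears it to 0.
  1110000010
& 1111111101
------------
  1110000000

Answer: 1110000000 (896)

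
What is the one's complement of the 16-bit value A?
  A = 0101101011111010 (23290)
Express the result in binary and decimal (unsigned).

Flip each bit (0->1, 1->0):
  0101101011111010
  1010010100000101

Answer: 1010010100000101 (42245)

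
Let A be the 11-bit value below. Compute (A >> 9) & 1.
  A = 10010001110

Bit 9 is the 10th from the right.
  10010001110
   ^
That bit is 0.

Answer: 0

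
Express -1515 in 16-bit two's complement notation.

1. Binary of +1515:  0000010111101011
2. Invert bits:     1111101000010100
3. Add 1:           1111101000010101

Answer: 1111101000010101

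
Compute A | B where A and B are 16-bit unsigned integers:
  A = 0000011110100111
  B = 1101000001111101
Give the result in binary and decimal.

Apply | to each column (1 where either bit is 1):
  0000011110100111
| 1101000001111101
------------------
  1101011111111111

Answer: 1101011111111111 (55295)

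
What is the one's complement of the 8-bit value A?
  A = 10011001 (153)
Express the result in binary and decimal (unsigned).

Flip each bit (0->1, 1->0):
  10011001
  01100110

Answer: 01100110 (102)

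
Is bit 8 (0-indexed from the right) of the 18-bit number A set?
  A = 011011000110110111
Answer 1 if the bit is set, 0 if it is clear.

Bit 8 is the 9th from the right.
  011011000110110111
           ^
That bit is 1.

Answer: 1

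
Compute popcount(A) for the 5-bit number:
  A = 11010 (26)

11010
1-bits at positions (from bit 0 = LSB): 1, 3, 4
Count = 3

Answer: 3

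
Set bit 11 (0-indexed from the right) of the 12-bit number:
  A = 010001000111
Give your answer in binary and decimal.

Mask = 1 << 11 = 100000000000
Bit 11 of A is 0, so OR-ing with the mask flips it to 1.
  010001000111
| 100000000000
--------------
  110001000111

Answer: 110001000111 (3143)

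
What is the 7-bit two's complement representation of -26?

1. Binary of +26:  0011010
2. Invert bits:     1100101
3. Add 1:           1100110

Answer: 1100110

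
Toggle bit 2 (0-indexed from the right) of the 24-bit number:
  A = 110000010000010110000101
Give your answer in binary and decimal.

Mask = 1 << 2 = 000000000000000000000100
Bit 2 of A is 1; XOR with the mask flips it to 0.
  110000010000010110000101
^ 000000000000000000000100
--------------------------
  110000010000010110000001

Answer: 110000010000010110000001 (12649857)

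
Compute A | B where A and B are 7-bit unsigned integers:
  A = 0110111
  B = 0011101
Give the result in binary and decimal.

Apply | to each column (1 where either bit is 1):
  0110111
| 0011101
---------
  0111111

Answer: 0111111 (63)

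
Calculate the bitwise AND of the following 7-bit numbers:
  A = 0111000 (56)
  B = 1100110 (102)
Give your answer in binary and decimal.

Apply & to each column (1 only where both bits are 1):
  0111000
& 1100110
---------
  0100000

Answer: 0100000 (32)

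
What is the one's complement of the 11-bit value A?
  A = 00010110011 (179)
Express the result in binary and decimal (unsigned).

Flip each bit (0->1, 1->0):
  00010110011
  11101001100

Answer: 11101001100 (1868)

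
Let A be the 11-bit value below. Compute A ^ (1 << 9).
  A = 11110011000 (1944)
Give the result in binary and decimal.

Mask = 1 << 9 = 01000000000
Bit 9 of A is 1; XOR with the mask flips it to 0.
  11110011000
^ 01000000000
-------------
  10110011000

Answer: 10110011000 (1432)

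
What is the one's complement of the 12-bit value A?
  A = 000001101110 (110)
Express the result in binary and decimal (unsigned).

Flip each bit (0->1, 1->0):
  000001101110
  111110010001

Answer: 111110010001 (3985)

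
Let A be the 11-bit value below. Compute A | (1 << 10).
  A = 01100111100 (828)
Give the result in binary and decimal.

Mask = 1 << 10 = 10000000000
Bit 10 of A is 0, so OR-ing with the mask flips it to 1.
  01100111100
| 10000000000
-------------
  11100111100

Answer: 11100111100 (1852)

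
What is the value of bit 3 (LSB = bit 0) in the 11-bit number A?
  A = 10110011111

Bit 3 is the 4th from the right.
  10110011111
         ^
That bit is 1.

Answer: 1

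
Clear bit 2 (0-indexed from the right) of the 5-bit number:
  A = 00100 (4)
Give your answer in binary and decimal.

Mask = ~(1 << 2) = 11011
Bit 2 of A is 1, so AND-ing with the mask clears it to 0.
  00100
& 11011
-------
  00000

Answer: 00000 (0)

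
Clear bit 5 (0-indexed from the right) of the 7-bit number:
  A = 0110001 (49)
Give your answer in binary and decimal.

Mask = ~(1 << 5) = 1011111
Bit 5 of A is 1, so AND-ing with the mask clears it to 0.
  0110001
& 1011111
---------
  0010001

Answer: 0010001 (17)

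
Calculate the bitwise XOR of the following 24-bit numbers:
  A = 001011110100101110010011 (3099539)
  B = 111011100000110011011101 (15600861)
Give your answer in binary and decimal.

Apply ^ to each column (1 where bits differ):
  001011110100101110010011
^ 111011100000110011011101
--------------------------
  110000010100011101001110

Answer: 110000010100011101001110 (12666702)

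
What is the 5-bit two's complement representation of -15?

1. Binary of +15:  01111
2. Invert bits:     10000
3. Add 1:           10001

Answer: 10001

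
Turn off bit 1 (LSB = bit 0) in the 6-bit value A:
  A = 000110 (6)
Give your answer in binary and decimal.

Mask = ~(1 << 1) = 111101
Bit 1 of A is 1, so AND-ing with the mask clears it to 0.
  000110
& 111101
--------
  000100

Answer: 000100 (4)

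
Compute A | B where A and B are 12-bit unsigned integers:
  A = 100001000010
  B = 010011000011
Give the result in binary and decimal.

Apply | to each column (1 where either bit is 1):
  100001000010
| 010011000011
--------------
  110011000011

Answer: 110011000011 (3267)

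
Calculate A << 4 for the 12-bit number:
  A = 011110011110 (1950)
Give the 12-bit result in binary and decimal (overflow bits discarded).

Shift left by 4: drop the top 4 bit(s), append 4 zero(s) on the right.
  011110011110  ->  discard [0111], keep [10011110], append 0000
= 100111100000

Answer: 100111100000 (2528)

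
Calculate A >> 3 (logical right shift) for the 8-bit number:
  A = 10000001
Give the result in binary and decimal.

Logical shift right by 3: drop the bottom 3 bit(s), prepend 3 zero(s) on the left.
  10000001  ->  keep [10000], discard [001], prepend 000
= 00010000

Answer: 00010000 (16)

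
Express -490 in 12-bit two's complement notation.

1. Binary of +490:  000111101010
2. Invert bits:     111000010101
3. Add 1:           111000010110

Answer: 111000010110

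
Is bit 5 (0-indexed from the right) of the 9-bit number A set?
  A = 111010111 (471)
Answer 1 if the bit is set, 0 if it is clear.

Bit 5 is the 6th from the right.
  111010111
     ^
That bit is 0.

Answer: 0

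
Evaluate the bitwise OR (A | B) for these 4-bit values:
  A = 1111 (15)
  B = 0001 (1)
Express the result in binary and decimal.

Apply | to each column (1 where either bit is 1):
  1111
| 0001
------
  1111

Answer: 1111 (15)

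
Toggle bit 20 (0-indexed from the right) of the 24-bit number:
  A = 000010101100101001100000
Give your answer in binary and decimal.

Mask = 1 << 20 = 000100000000000000000000
Bit 20 of A is 0; XOR with the mask flips it to 1.
  000010101100101001100000
^ 000100000000000000000000
--------------------------
  000110101100101001100000

Answer: 000110101100101001100000 (1755744)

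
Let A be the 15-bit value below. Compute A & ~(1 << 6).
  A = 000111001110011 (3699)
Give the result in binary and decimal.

Mask = ~(1 << 6) = 111111110111111
Bit 6 of A is 1, so AND-ing with the mask clears it to 0.
  000111001110011
& 111111110111111
-----------------
  000111000110011

Answer: 000111000110011 (3635)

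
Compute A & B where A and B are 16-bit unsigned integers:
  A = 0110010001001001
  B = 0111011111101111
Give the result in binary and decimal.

Apply & to each column (1 only where both bits are 1):
  0110010001001001
& 0111011111101111
------------------
  0110010001001001

Answer: 0110010001001001 (25673)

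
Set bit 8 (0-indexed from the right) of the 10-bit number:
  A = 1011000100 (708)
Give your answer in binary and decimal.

Mask = 1 << 8 = 0100000000
Bit 8 of A is 0, so OR-ing with the mask flips it to 1.
  1011000100
| 0100000000
------------
  1111000100

Answer: 1111000100 (964)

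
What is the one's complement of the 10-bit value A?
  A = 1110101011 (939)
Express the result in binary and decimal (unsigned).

Flip each bit (0->1, 1->0):
  1110101011
  0001010100

Answer: 0001010100 (84)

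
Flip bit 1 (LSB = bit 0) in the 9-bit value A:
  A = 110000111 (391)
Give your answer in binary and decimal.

Mask = 1 << 1 = 000000010
Bit 1 of A is 1; XOR with the mask flips it to 0.
  110000111
^ 000000010
-----------
  110000101

Answer: 110000101 (389)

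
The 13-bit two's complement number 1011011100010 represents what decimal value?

MSB is 1, so the value is negative. Find the magnitude:
1. Invert bits:  0100100011101
2. Add 1:        0100100011110  = 2334
3. Apply sign:   -2334

Answer: -2334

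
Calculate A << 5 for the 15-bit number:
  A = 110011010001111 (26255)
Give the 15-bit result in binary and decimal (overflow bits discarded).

Shift left by 5: drop the top 5 bit(s), append 5 zero(s) on the right.
  110011010001111  ->  discard [11001], keep [1010001111], append 00000
= 101000111100000

Answer: 101000111100000 (20960)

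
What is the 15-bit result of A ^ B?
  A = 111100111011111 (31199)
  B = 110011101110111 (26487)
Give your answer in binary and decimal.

Apply ^ to each column (1 where bits differ):
  111100111011111
^ 110011101110111
-----------------
  001111010101000

Answer: 001111010101000 (7848)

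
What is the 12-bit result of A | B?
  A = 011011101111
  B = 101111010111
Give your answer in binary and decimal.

Apply | to each column (1 where either bit is 1):
  011011101111
| 101111010111
--------------
  111111111111

Answer: 111111111111 (4095)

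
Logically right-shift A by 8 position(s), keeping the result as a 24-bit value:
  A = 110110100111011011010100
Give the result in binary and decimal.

Logical shift right by 8: drop the bottom 8 bit(s), prepend 8 zero(s) on the left.
  110110100111011011010100  ->  keep [1101101001110110], discard [11010100], prepend 00000000
= 000000001101101001110110

Answer: 000000001101101001110110 (55926)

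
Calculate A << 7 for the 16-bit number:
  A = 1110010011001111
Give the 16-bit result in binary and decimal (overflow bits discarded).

Shift left by 7: drop the top 7 bit(s), append 7 zero(s) on the right.
  1110010011001111  ->  discard [1110010], keep [011001111], append 0000000
= 0110011110000000

Answer: 0110011110000000 (26496)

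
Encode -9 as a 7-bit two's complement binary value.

1. Binary of +9:  0001001
2. Invert bits:     1110110
3. Add 1:           1110111

Answer: 1110111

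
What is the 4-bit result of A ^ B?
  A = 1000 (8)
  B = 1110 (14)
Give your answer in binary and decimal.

Apply ^ to each column (1 where bits differ):
  1000
^ 1110
------
  0110

Answer: 0110 (6)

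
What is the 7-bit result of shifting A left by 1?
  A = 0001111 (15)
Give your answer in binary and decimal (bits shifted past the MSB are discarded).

Shift left by 1: drop the top 1 bit(s), append 1 zero(s) on the right.
  0001111  ->  discard [0], keep [001111], append 0
= 0011110

Answer: 0011110 (30)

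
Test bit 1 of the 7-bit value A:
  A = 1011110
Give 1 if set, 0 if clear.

Bit 1 is the 2nd from the right.
  1011110
       ^
That bit is 1.

Answer: 1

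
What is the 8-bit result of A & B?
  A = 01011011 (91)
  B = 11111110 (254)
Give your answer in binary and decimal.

Apply & to each column (1 only where both bits are 1):
  01011011
& 11111110
----------
  01011010

Answer: 01011010 (90)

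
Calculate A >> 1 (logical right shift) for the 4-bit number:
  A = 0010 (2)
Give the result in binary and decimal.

Logical shift right by 1: drop the bottom 1 bit(s), prepend 1 zero(s) on the left.
  0010  ->  keep [001], discard [0], prepend 0
= 0001

Answer: 0001 (1)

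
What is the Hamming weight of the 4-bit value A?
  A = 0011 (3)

0011
1-bits at positions (from bit 0 = LSB): 0, 1
Count = 2

Answer: 2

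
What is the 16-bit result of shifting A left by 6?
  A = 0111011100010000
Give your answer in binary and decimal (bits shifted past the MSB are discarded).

Shift left by 6: drop the top 6 bit(s), append 6 zero(s) on the right.
  0111011100010000  ->  discard [011101], keep [1100010000], append 000000
= 1100010000000000

Answer: 1100010000000000 (50176)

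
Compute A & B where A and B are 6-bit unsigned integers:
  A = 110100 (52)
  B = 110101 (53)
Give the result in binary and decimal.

Apply & to each column (1 only where both bits are 1):
  110100
& 110101
--------
  110100

Answer: 110100 (52)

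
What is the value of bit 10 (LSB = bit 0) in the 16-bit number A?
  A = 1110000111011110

Bit 10 is the 11th from the right.
  1110000111011110
       ^
That bit is 0.

Answer: 0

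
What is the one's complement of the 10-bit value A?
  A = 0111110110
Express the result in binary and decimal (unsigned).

Flip each bit (0->1, 1->0):
  0111110110
  1000001001

Answer: 1000001001 (521)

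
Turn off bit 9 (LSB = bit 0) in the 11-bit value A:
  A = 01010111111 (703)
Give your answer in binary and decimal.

Mask = ~(1 << 9) = 10111111111
Bit 9 of A is 1, so AND-ing with the mask clears it to 0.
  01010111111
& 10111111111
-------------
  00010111111

Answer: 00010111111 (191)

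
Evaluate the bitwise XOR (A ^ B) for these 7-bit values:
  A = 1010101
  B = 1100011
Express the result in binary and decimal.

Apply ^ to each column (1 where bits differ):
  1010101
^ 1100011
---------
  0110110

Answer: 0110110 (54)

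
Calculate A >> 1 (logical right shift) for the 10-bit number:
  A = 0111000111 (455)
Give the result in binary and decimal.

Logical shift right by 1: drop the bottom 1 bit(s), prepend 1 zero(s) on the left.
  0111000111  ->  keep [011100011], discard [1], prepend 0
= 0011100011

Answer: 0011100011 (227)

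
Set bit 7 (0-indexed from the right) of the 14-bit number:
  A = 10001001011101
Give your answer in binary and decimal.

Mask = 1 << 7 = 00000010000000
Bit 7 of A is 0, so OR-ing with the mask flips it to 1.
  10001001011101
| 00000010000000
----------------
  10001011011101

Answer: 10001011011101 (8925)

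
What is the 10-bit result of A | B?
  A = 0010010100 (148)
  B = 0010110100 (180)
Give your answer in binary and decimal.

Apply | to each column (1 where either bit is 1):
  0010010100
| 0010110100
------------
  0010110100

Answer: 0010110100 (180)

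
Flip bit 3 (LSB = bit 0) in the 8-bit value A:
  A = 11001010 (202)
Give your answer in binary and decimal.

Mask = 1 << 3 = 00001000
Bit 3 of A is 1; XOR with the mask flips it to 0.
  11001010
^ 00001000
----------
  11000010

Answer: 11000010 (194)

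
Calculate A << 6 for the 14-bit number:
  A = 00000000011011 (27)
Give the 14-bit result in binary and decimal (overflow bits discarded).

Shift left by 6: drop the top 6 bit(s), append 6 zero(s) on the right.
  00000000011011  ->  discard [000000], keep [00011011], append 000000
= 00011011000000

Answer: 00011011000000 (1728)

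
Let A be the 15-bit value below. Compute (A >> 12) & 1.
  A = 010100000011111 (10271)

Bit 12 is the 13th from the right.
  010100000011111
    ^
That bit is 0.

Answer: 0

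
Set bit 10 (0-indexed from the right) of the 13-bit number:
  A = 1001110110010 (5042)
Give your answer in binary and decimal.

Mask = 1 << 10 = 0010000000000
Bit 10 of A is 0, so OR-ing with the mask flips it to 1.
  1001110110010
| 0010000000000
---------------
  1011110110010

Answer: 1011110110010 (6066)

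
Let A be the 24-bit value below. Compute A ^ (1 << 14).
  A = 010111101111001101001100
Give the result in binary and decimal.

Mask = 1 << 14 = 000000000100000000000000
Bit 14 of A is 1; XOR with the mask flips it to 0.
  010111101111001101001100
^ 000000000100000000000000
--------------------------
  010111101011001101001100

Answer: 010111101011001101001100 (6206284)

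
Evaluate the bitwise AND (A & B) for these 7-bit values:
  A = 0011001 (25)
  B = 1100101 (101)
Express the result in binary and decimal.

Apply & to each column (1 only where both bits are 1):
  0011001
& 1100101
---------
  0000001

Answer: 0000001 (1)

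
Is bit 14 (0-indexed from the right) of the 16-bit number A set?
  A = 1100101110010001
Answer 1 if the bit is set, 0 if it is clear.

Bit 14 is the 15th from the right.
  1100101110010001
   ^
That bit is 1.

Answer: 1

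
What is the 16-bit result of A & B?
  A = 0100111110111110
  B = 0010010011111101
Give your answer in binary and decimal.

Apply & to each column (1 only where both bits are 1):
  0100111110111110
& 0010010011111101
------------------
  0000010010111100

Answer: 0000010010111100 (1212)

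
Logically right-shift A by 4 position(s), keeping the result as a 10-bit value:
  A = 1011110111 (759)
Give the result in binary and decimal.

Logical shift right by 4: drop the bottom 4 bit(s), prepend 4 zero(s) on the left.
  1011110111  ->  keep [101111], discard [0111], prepend 0000
= 0000101111

Answer: 0000101111 (47)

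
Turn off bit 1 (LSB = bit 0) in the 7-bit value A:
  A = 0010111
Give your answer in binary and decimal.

Mask = ~(1 << 1) = 1111101
Bit 1 of A is 1, so AND-ing with the mask clears it to 0.
  0010111
& 1111101
---------
  0010101

Answer: 0010101 (21)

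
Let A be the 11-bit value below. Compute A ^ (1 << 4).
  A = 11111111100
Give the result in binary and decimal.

Mask = 1 << 4 = 00000010000
Bit 4 of A is 1; XOR with the mask flips it to 0.
  11111111100
^ 00000010000
-------------
  11111101100

Answer: 11111101100 (2028)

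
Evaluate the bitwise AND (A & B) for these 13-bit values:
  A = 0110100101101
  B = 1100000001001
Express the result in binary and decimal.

Apply & to each column (1 only where both bits are 1):
  0110100101101
& 1100000001001
---------------
  0100000001001

Answer: 0100000001001 (2057)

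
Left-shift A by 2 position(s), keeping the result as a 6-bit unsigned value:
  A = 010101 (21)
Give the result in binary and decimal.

Shift left by 2: drop the top 2 bit(s), append 2 zero(s) on the right.
  010101  ->  discard [01], keep [0101], append 00
= 010100

Answer: 010100 (20)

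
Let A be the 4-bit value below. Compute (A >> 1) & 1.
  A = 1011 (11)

Bit 1 is the 2nd from the right.
  1011
    ^
That bit is 1.

Answer: 1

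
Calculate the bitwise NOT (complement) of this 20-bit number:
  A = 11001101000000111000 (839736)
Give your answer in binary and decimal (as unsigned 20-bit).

Flip each bit (0->1, 1->0):
  11001101000000111000
  00110010111111000111

Answer: 00110010111111000111 (208839)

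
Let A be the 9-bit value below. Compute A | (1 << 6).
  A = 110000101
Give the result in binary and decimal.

Mask = 1 << 6 = 001000000
Bit 6 of A is 0, so OR-ing with the mask flips it to 1.
  110000101
| 001000000
-----------
  111000101

Answer: 111000101 (453)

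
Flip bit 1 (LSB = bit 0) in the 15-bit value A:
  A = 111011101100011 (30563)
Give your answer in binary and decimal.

Mask = 1 << 1 = 000000000000010
Bit 1 of A is 1; XOR with the mask flips it to 0.
  111011101100011
^ 000000000000010
-----------------
  111011101100001

Answer: 111011101100001 (30561)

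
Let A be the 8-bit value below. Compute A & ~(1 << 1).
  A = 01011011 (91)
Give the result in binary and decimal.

Mask = ~(1 << 1) = 11111101
Bit 1 of A is 1, so AND-ing with the mask clears it to 0.
  01011011
& 11111101
----------
  01011001

Answer: 01011001 (89)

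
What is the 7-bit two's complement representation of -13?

1. Binary of +13:  0001101
2. Invert bits:     1110010
3. Add 1:           1110011

Answer: 1110011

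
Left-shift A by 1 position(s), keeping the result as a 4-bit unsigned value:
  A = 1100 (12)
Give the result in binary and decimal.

Shift left by 1: drop the top 1 bit(s), append 1 zero(s) on the right.
  1100  ->  discard [1], keep [100], append 0
= 1000

Answer: 1000 (8)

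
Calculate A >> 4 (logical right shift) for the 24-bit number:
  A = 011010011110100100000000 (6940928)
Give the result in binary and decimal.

Logical shift right by 4: drop the bottom 4 bit(s), prepend 4 zero(s) on the left.
  011010011110100100000000  ->  keep [01101001111010010000], discard [0000], prepend 0000
= 000001101001111010010000

Answer: 000001101001111010010000 (433808)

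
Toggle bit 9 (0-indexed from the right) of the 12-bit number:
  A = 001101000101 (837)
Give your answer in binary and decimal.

Mask = 1 << 9 = 001000000000
Bit 9 of A is 1; XOR with the mask flips it to 0.
  001101000101
^ 001000000000
--------------
  000101000101

Answer: 000101000101 (325)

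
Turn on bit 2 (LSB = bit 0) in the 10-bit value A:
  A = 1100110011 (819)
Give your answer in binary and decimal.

Mask = 1 << 2 = 0000000100
Bit 2 of A is 0, so OR-ing with the mask flips it to 1.
  1100110011
| 0000000100
------------
  1100110111

Answer: 1100110111 (823)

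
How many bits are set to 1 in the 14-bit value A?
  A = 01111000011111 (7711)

01111000011111
1-bits at positions (from bit 0 = LSB): 0, 1, 2, 3, 4, 9, 10, 11, 12
Count = 9

Answer: 9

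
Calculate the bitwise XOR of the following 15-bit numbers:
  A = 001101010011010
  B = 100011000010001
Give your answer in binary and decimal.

Apply ^ to each column (1 where bits differ):
  001101010011010
^ 100011000010001
-----------------
  101110010001011

Answer: 101110010001011 (23691)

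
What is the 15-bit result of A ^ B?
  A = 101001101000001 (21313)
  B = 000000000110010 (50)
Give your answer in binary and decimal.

Apply ^ to each column (1 where bits differ):
  101001101000001
^ 000000000110010
-----------------
  101001101110011

Answer: 101001101110011 (21363)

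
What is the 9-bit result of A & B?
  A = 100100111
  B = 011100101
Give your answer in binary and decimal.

Apply & to each column (1 only where both bits are 1):
  100100111
& 011100101
-----------
  000100101

Answer: 000100101 (37)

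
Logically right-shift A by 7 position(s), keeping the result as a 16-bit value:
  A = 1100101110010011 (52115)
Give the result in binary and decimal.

Logical shift right by 7: drop the bottom 7 bit(s), prepend 7 zero(s) on the left.
  1100101110010011  ->  keep [110010111], discard [0010011], prepend 0000000
= 0000000110010111

Answer: 0000000110010111 (407)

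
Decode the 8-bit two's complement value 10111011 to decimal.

MSB is 1, so the value is negative. Find the magnitude:
1. Invert bits:  01000100
2. Add 1:        01000101  = 69
3. Apply sign:   -69

Answer: -69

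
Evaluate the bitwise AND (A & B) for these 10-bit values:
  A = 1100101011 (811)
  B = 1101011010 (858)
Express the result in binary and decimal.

Apply & to each column (1 only where both bits are 1):
  1100101011
& 1101011010
------------
  1100001010

Answer: 1100001010 (778)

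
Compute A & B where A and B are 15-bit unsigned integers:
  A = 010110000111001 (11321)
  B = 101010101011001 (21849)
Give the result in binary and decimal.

Apply & to each column (1 only where both bits are 1):
  010110000111001
& 101010101011001
-----------------
  000010000011001

Answer: 000010000011001 (1049)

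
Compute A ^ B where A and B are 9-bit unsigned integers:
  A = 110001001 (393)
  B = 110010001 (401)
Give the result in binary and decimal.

Apply ^ to each column (1 where bits differ):
  110001001
^ 110010001
-----------
  000011000

Answer: 000011000 (24)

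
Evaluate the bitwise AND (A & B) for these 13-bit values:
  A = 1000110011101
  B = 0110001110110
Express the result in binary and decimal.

Apply & to each column (1 only where both bits are 1):
  1000110011101
& 0110001110110
---------------
  0000000010100

Answer: 0000000010100 (20)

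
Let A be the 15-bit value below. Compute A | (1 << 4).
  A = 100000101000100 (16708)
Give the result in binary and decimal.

Mask = 1 << 4 = 000000000010000
Bit 4 of A is 0, so OR-ing with the mask flips it to 1.
  100000101000100
| 000000000010000
-----------------
  100000101010100

Answer: 100000101010100 (16724)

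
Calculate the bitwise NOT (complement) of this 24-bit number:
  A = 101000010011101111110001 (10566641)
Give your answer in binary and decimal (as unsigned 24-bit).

Flip each bit (0->1, 1->0):
  101000010011101111110001
  010111101100010000001110

Answer: 010111101100010000001110 (6210574)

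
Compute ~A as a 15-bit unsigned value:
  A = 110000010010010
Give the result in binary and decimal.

Flip each bit (0->1, 1->0):
  110000010010010
  001111101101101

Answer: 001111101101101 (8045)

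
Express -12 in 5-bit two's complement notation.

1. Binary of +12:  01100
2. Invert bits:     10011
3. Add 1:           10100

Answer: 10100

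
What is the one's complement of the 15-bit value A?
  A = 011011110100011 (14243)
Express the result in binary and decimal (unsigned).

Flip each bit (0->1, 1->0):
  011011110100011
  100100001011100

Answer: 100100001011100 (18524)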